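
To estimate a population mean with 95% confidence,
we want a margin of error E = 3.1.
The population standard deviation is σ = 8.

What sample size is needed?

z_0.025 = 1.960
n = (z×σ/E)² = (1.960×8/3.1)²
n = 25.5840
Round up: n = 26

Answer: n = 26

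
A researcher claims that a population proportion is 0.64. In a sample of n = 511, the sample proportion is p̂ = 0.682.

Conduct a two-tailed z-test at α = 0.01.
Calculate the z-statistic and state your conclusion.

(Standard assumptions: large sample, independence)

Answer: z = 1.9780, fail to reject H₀

Derivation:
H₀: p = 0.64, H₁: p ≠ 0.64
Standard error: SE = √(p₀(1-p₀)/n) = √(0.64×0.36/511) = 0.021234
z-statistic: z = (p̂ - p₀)/SE = (0.682 - 0.64)/0.021234 = 1.9780
Critical value: z_0.005 = ±2.576
p-value = 0.0479
Decision: fail to reject H₀ at α = 0.01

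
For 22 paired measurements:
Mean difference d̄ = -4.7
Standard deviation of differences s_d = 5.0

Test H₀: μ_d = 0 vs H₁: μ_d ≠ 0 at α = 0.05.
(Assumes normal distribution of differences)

df = n - 1 = 21
SE = s_d/√n = 5.0/√22 = 1.0660
t = d̄/SE = -4.7/1.0660 = -4.4090
Critical value: t_{0.025,21} = ±2.080
p-value ≈ 0.0002
Decision: reject H₀

Answer: t = -4.4090, reject H₀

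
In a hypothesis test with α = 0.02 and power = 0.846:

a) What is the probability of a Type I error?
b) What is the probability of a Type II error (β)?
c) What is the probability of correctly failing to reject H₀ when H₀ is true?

a) Type I error probability = α = 0.02
b) Power = P(reject H₀ | H₁ true) = 1 - β = 0.846, so Type II error probability = β = 1 - Power = 0.154
c) P(fail to reject H₀ | H₀ true) = 1 - α = 0.98

Answer: a) 0.02, b) 0.154, c) 0.98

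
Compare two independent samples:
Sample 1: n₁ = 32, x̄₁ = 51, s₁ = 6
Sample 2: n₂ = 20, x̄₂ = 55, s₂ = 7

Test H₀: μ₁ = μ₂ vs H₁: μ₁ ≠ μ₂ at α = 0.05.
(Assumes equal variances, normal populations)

Answer: t = -2.1932, reject H₀

Derivation:
Pooled variance: s²_p = [31×6² + 19×7²]/(50) = 40.9400
s_p = 6.3984
SE = s_p×√(1/n₁ + 1/n₂) = 6.3984×√(1/32 + 1/20) = 1.8238
t = (x̄₁ - x̄₂)/SE = (51 - 55)/1.8238 = -2.1932
df = 50, t-critical = ±2.009
Decision: reject H₀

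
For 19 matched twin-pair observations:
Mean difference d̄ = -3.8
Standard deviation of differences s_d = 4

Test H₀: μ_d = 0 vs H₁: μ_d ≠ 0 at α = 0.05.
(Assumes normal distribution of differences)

df = n - 1 = 18
SE = s_d/√n = 4/√19 = 0.9177
t = d̄/SE = -3.8/0.9177 = -4.1408
Critical value: t_{0.025,18} = ±2.101
p-value ≈ 0.0006
Decision: reject H₀

Answer: t = -4.1408, reject H₀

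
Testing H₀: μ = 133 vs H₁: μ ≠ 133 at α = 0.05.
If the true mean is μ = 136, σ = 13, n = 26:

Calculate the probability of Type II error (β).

SE = σ/√n = 13/√26 = 2.5495
Critical values: μ₀ ± z_0.025×SE = 133 ± 1.960×2.5495
Acceptance region: (128.0030, 137.9970)
Under H₁ (μ = 136): z_high = (137.9970 - 136)/2.5495 = 0.7833, z_low = (128.0030 - 136)/2.5495 = -3.1367
β = P(not reject | H₁) = Φ(0.7833) - Φ(-3.1367) ≈ 0.7824

Answer: β ≈ 0.7824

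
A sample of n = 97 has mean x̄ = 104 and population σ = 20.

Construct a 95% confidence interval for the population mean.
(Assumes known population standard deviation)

Answer: (100.0198, 107.9802)

Derivation:
Confidence level: 95%, α = 0.05
z_0.025 = 1.960
SE = σ/√n = 20/√97 = 2.0307
Margin of error = 1.960 × 2.0307 = 3.9802
CI: x̄ ± margin = 104 ± 3.9802
CI: (100.0198, 107.9802)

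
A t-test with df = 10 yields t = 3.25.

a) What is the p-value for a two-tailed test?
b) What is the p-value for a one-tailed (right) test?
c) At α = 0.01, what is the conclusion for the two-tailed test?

Using t-distribution with df = 10:
a) Two-tailed: p = 2×P(T > 3.25) = 0.0087
b) One-tailed: p = P(T > 3.25) = 0.0044
c) 0.0087 < 0.01, reject H₀

Answer: a) 0.0087, b) 0.0044, c) reject H₀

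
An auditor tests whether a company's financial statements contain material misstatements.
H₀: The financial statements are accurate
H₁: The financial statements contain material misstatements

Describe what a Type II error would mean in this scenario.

Type I error: rejecting H₀ when it is actually true (false positive).
Type II error: failing to reject H₀ when H₁ is actually true (false negative).

Answer: Failing to detect material misstatements that are actually present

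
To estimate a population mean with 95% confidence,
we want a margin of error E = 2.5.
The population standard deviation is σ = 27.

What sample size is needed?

Answer: n = 449

Derivation:
z_0.025 = 1.960
n = (z×σ/E)² = (1.960×27/2.5)²
n = 448.0842
Round up: n = 449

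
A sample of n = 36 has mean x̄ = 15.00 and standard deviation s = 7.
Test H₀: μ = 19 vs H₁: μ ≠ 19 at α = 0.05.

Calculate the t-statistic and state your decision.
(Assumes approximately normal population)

Answer: t = -3.4285, reject H₀

Derivation:
df = n - 1 = 35
SE = s/√n = 7/√36 = 1.1667
t = (x̄ - μ₀)/SE = (15.00 - 19)/1.1667 = -3.4285
Critical value: t_{0.025,35} = ±2.030
p-value ≈ 0.0016
Decision: reject H₀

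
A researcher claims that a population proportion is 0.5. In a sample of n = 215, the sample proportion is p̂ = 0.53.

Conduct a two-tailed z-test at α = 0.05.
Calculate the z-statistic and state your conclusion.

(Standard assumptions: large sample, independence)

Answer: z = 0.8798, fail to reject H₀

Derivation:
H₀: p = 0.5, H₁: p ≠ 0.5
Standard error: SE = √(p₀(1-p₀)/n) = √(0.5×0.5/215) = 0.034100
z-statistic: z = (p̂ - p₀)/SE = (0.53 - 0.5)/0.034100 = 0.8798
Critical value: z_0.025 = ±1.960
p-value = 0.3790
Decision: fail to reject H₀ at α = 0.05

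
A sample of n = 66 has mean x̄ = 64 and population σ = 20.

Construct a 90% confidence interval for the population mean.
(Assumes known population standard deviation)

Confidence level: 90%, α = 0.1
z_0.05 = 1.645
SE = σ/√n = 20/√66 = 2.4618
Margin of error = 1.645 × 2.4618 = 4.0497
CI: x̄ ± margin = 64 ± 4.0497
CI: (59.9503, 68.0497)

Answer: (59.9503, 68.0497)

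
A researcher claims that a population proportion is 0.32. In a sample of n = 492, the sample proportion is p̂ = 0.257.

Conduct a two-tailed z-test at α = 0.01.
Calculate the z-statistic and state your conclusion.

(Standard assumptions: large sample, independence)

Answer: z = -2.9957, reject H₀

Derivation:
H₀: p = 0.32, H₁: p ≠ 0.32
Standard error: SE = √(p₀(1-p₀)/n) = √(0.32×0.68/492) = 0.021030
z-statistic: z = (p̂ - p₀)/SE = (0.257 - 0.32)/0.021030 = -2.9957
Critical value: z_0.005 = ±2.576
p-value = 0.0027
Decision: reject H₀ at α = 0.01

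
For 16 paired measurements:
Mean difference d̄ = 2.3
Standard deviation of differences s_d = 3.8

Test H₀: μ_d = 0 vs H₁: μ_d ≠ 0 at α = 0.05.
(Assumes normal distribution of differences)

Answer: t = 2.4211, reject H₀

Derivation:
df = n - 1 = 15
SE = s_d/√n = 3.8/√16 = 0.9500
t = d̄/SE = 2.3/0.9500 = 2.4211
Critical value: t_{0.025,15} = ±2.131
p-value ≈ 0.0286
Decision: reject H₀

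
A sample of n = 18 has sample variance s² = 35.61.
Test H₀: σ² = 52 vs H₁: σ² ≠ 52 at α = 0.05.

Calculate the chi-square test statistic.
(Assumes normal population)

Answer: χ² = 11.6417, fail to reject H₀

Derivation:
df = n - 1 = 17
χ² = (n-1)s²/σ₀² = 17×35.61/52 = 11.6417
Critical values: χ²_{0.975,17} = 7.564, χ²_{0.025,17} = 30.191
Rejection region: χ² < 7.564 or χ² > 30.191
Decision: fail to reject H₀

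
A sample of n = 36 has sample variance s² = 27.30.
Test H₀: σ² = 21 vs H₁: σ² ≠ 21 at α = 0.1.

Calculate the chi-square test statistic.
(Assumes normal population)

df = n - 1 = 35
χ² = (n-1)s²/σ₀² = 35×27.30/21 = 45.5000
Critical values: χ²_{0.95,35} = 22.465, χ²_{0.05,35} = 49.802
Rejection region: χ² < 22.465 or χ² > 49.802
Decision: fail to reject H₀

Answer: χ² = 45.5000, fail to reject H₀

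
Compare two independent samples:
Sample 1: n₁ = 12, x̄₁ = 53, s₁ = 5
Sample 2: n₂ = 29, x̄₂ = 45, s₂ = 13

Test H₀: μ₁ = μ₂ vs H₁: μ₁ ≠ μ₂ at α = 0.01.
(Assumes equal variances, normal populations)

Answer: t = 2.0570, fail to reject H₀

Derivation:
Pooled variance: s²_p = [11×5² + 28×13²]/(39) = 128.3846
s_p = 11.3307
SE = s_p×√(1/n₁ + 1/n₂) = 11.3307×√(1/12 + 1/29) = 3.8892
t = (x̄₁ - x̄₂)/SE = (53 - 45)/3.8892 = 2.0570
df = 39, t-critical = ±2.708
Decision: fail to reject H₀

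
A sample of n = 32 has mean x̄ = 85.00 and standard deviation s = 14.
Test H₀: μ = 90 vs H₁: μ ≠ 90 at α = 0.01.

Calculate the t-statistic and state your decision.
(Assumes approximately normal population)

Answer: t = -2.0203, fail to reject H₀

Derivation:
df = n - 1 = 31
SE = s/√n = 14/√32 = 2.4749
t = (x̄ - μ₀)/SE = (85.00 - 90)/2.4749 = -2.0203
Critical value: t_{0.005,31} = ±2.744
p-value ≈ 0.0521
Decision: fail to reject H₀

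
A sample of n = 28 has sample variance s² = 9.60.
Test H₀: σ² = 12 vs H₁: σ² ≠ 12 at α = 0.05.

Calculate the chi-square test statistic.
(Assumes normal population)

Answer: χ² = 21.6000, fail to reject H₀

Derivation:
df = n - 1 = 27
χ² = (n-1)s²/σ₀² = 27×9.60/12 = 21.6000
Critical values: χ²_{0.975,27} = 14.573, χ²_{0.025,27} = 43.195
Rejection region: χ² < 14.573 or χ² > 43.195
Decision: fail to reject H₀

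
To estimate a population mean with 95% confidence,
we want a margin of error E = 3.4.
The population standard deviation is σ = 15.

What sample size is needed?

Answer: n = 75

Derivation:
z_0.025 = 1.960
n = (z×σ/E)² = (1.960×15/3.4)²
n = 74.7716
Round up: n = 75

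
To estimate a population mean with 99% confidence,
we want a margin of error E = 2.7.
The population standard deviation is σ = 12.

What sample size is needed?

z_0.005 = 2.576
n = (z×σ/E)² = (2.576×12/2.7)²
n = 131.0771
Round up: n = 132

Answer: n = 132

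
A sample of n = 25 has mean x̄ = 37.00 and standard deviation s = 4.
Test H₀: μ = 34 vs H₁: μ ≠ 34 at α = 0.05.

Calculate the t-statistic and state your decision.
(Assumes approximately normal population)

Answer: t = 3.7500, reject H₀

Derivation:
df = n - 1 = 24
SE = s/√n = 4/√25 = 0.8000
t = (x̄ - μ₀)/SE = (37.00 - 34)/0.8000 = 3.7500
Critical value: t_{0.025,24} = ±2.064
p-value ≈ 0.0010
Decision: reject H₀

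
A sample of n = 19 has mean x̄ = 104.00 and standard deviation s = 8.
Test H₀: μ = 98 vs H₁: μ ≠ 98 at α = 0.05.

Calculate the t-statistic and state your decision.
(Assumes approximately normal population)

Answer: t = 3.2692, reject H₀

Derivation:
df = n - 1 = 18
SE = s/√n = 8/√19 = 1.8353
t = (x̄ - μ₀)/SE = (104.00 - 98)/1.8353 = 3.2692
Critical value: t_{0.025,18} = ±2.101
p-value ≈ 0.0043
Decision: reject H₀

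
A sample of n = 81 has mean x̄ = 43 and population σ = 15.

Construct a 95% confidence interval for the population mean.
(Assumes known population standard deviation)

Answer: (39.7333, 46.2667)

Derivation:
Confidence level: 95%, α = 0.05
z_0.025 = 1.960
SE = σ/√n = 15/√81 = 1.6667
Margin of error = 1.960 × 1.6667 = 3.2667
CI: x̄ ± margin = 43 ± 3.2667
CI: (39.7333, 46.2667)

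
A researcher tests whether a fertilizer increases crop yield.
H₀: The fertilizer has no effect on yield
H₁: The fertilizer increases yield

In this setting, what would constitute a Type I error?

Answer: Concluding the fertilizer works when it doesn't

Derivation:
Type I error: rejecting H₀ when it is actually true (false positive).
Type II error: failing to reject H₀ when H₁ is actually true (false negative).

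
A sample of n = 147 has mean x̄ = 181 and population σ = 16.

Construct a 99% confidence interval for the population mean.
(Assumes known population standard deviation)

Confidence level: 99%, α = 0.01
z_0.005 = 2.576
SE = σ/√n = 16/√147 = 1.3197
Margin of error = 2.576 × 1.3197 = 3.3995
CI: x̄ ± margin = 181 ± 3.3995
CI: (177.6005, 184.3995)

Answer: (177.6005, 184.3995)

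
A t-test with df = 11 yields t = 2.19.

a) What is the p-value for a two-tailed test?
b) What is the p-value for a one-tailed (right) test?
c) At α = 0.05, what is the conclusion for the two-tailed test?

Using t-distribution with df = 11:
a) Two-tailed: p = 2×P(T > 2.19) = 0.0510
b) One-tailed: p = P(T > 2.19) = 0.0255
c) 0.0510 ≥ 0.05, fail to reject H₀

Answer: a) 0.0510, b) 0.0255, c) fail to reject H₀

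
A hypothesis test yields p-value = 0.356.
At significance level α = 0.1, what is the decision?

Answer: fail to reject H₀

Derivation:
Compare p-value to α:
0.356 ≥ 0.1
Decision: fail to reject H₀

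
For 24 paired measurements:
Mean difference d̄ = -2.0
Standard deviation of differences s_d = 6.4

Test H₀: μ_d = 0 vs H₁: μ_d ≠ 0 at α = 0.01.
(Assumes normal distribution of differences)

Answer: t = -1.5309, fail to reject H₀

Derivation:
df = n - 1 = 23
SE = s_d/√n = 6.4/√24 = 1.3064
t = d̄/SE = -2.0/1.3064 = -1.5309
Critical value: t_{0.005,23} = ±2.807
p-value ≈ 0.1394
Decision: fail to reject H₀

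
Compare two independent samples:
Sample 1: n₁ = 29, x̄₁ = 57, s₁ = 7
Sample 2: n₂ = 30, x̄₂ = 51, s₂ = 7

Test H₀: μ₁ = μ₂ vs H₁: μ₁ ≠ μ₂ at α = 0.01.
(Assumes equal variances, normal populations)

Answer: t = 3.2915, reject H₀

Derivation:
Pooled variance: s²_p = [28×7² + 29×7²]/(57) = 49.0000
s_p = 7.0000
SE = s_p×√(1/n₁ + 1/n₂) = 7.0000×√(1/29 + 1/30) = 1.8229
t = (x̄₁ - x̄₂)/SE = (57 - 51)/1.8229 = 3.2915
df = 57, t-critical = ±2.665
Decision: reject H₀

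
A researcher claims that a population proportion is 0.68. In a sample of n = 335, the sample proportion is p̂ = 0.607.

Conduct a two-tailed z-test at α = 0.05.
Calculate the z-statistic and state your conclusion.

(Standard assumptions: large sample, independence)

H₀: p = 0.68, H₁: p ≠ 0.68
Standard error: SE = √(p₀(1-p₀)/n) = √(0.68×0.32/335) = 0.025486
z-statistic: z = (p̂ - p₀)/SE = (0.607 - 0.68)/0.025486 = -2.8643
Critical value: z_0.025 = ±1.960
p-value = 0.0042
Decision: reject H₀ at α = 0.05

Answer: z = -2.8643, reject H₀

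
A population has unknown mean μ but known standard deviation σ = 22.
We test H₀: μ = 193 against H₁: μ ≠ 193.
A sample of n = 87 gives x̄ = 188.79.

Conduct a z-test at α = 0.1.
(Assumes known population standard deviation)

Standard error: SE = σ/√n = 22/√87 = 2.3586
z-statistic: z = (x̄ - μ₀)/SE = (188.79 - 193)/2.3586 = -1.7850
Critical value: ±1.645
p-value = 0.0743
Decision: reject H₀

Answer: z = -1.7850, reject H₀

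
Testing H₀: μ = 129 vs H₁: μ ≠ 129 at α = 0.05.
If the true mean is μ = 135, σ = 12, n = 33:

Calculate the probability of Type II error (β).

SE = σ/√n = 12/√33 = 2.0889
Critical values: μ₀ ± z_0.025×SE = 129 ± 1.960×2.0889
Acceptance region: (124.9058, 133.0942)
Under H₁ (μ = 135): z_high = (133.0942 - 135)/2.0889 = -0.9123, z_low = (124.9058 - 135)/2.0889 = -4.8323
β = P(not reject | H₁) = Φ(-0.9123) - Φ(-4.8323) ≈ 0.1808

Answer: β ≈ 0.1808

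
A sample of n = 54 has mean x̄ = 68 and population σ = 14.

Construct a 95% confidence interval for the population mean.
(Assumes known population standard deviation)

Confidence level: 95%, α = 0.05
z_0.025 = 1.960
SE = σ/√n = 14/√54 = 1.9052
Margin of error = 1.960 × 1.9052 = 3.7342
CI: x̄ ± margin = 68 ± 3.7342
CI: (64.2658, 71.7342)

Answer: (64.2658, 71.7342)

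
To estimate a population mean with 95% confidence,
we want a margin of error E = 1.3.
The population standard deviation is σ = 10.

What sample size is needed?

Answer: n = 228

Derivation:
z_0.025 = 1.960
n = (z×σ/E)² = (1.960×10/1.3)²
n = 227.3136
Round up: n = 228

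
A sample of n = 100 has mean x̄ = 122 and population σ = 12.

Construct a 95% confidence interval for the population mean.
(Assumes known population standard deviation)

Confidence level: 95%, α = 0.05
z_0.025 = 1.960
SE = σ/√n = 12/√100 = 1.2000
Margin of error = 1.960 × 1.2000 = 2.3520
CI: x̄ ± margin = 122 ± 2.3520
CI: (119.6480, 124.3520)

Answer: (119.6480, 124.3520)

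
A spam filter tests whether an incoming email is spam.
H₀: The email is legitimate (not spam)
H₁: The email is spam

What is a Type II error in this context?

Answer: Letting a spam email through to the inbox

Derivation:
Type I error: rejecting H₀ when it is actually true (false positive).
Type II error: failing to reject H₀ when H₁ is actually true (false negative).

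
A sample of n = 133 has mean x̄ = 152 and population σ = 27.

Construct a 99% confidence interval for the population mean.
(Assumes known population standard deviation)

Answer: (145.9691, 158.0309)

Derivation:
Confidence level: 99%, α = 0.01
z_0.005 = 2.576
SE = σ/√n = 27/√133 = 2.3412
Margin of error = 2.576 × 2.3412 = 6.0309
CI: x̄ ± margin = 152 ± 6.0309
CI: (145.9691, 158.0309)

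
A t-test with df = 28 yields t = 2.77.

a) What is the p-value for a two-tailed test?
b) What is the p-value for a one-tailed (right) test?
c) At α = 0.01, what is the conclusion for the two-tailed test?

Using t-distribution with df = 28:
a) Two-tailed: p = 2×P(T > 2.77) = 0.0098
b) One-tailed: p = P(T > 2.77) = 0.0049
c) 0.0098 < 0.01, reject H₀

Answer: a) 0.0098, b) 0.0049, c) reject H₀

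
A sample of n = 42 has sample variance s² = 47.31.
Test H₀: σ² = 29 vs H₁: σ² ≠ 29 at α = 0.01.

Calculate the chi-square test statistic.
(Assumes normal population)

df = n - 1 = 41
χ² = (n-1)s²/σ₀² = 41×47.31/29 = 66.8866
Critical values: χ²_{0.995,41} = 21.421, χ²_{0.005,41} = 68.053
Rejection region: χ² < 21.421 or χ² > 68.053
Decision: fail to reject H₀

Answer: χ² = 66.8866, fail to reject H₀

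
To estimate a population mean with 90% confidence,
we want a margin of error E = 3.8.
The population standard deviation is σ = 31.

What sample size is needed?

z_0.05 = 1.645
n = (z×σ/E)² = (1.645×31/3.8)²
n = 180.0893
Round up: n = 181

Answer: n = 181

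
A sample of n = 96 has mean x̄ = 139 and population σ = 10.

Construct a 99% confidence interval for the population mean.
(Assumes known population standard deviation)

Confidence level: 99%, α = 0.01
z_0.005 = 2.576
SE = σ/√n = 10/√96 = 1.0206
Margin of error = 2.576 × 1.0206 = 2.6291
CI: x̄ ± margin = 139 ± 2.6291
CI: (136.3709, 141.6291)

Answer: (136.3709, 141.6291)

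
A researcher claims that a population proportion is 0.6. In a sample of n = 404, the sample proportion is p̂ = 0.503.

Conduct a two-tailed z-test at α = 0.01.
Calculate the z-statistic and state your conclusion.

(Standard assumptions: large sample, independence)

Answer: z = -3.9798, reject H₀

Derivation:
H₀: p = 0.6, H₁: p ≠ 0.6
Standard error: SE = √(p₀(1-p₀)/n) = √(0.6×0.4/404) = 0.024373
z-statistic: z = (p̂ - p₀)/SE = (0.503 - 0.6)/0.024373 = -3.9798
Critical value: z_0.005 = ±2.576
p-value = 0.0001
Decision: reject H₀ at α = 0.01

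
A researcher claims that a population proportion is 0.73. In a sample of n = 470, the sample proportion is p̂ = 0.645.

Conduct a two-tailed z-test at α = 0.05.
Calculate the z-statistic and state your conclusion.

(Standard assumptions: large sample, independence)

H₀: p = 0.73, H₁: p ≠ 0.73
Standard error: SE = √(p₀(1-p₀)/n) = √(0.73×0.27/470) = 0.020478
z-statistic: z = (p̂ - p₀)/SE = (0.645 - 0.73)/0.020478 = -4.1508
Critical value: z_0.025 = ±1.960
p-value < 0.0001
Decision: reject H₀ at α = 0.05

Answer: z = -4.1508, reject H₀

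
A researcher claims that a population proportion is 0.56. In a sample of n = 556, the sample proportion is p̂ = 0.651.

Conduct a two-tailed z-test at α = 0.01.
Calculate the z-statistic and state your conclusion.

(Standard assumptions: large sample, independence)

Answer: z = 4.3228, reject H₀

Derivation:
H₀: p = 0.56, H₁: p ≠ 0.56
Standard error: SE = √(p₀(1-p₀)/n) = √(0.56×0.44/556) = 0.021051
z-statistic: z = (p̂ - p₀)/SE = (0.651 - 0.56)/0.021051 = 4.3228
Critical value: z_0.005 = ±2.576
p-value < 0.0001
Decision: reject H₀ at α = 0.01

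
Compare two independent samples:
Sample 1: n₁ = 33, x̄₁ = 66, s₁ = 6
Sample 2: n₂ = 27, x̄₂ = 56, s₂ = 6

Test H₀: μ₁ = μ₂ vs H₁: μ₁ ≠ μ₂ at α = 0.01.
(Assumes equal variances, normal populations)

Answer: t = 6.4226, reject H₀

Derivation:
Pooled variance: s²_p = [32×6² + 26×6²]/(58) = 36.0000
s_p = 6.0000
SE = s_p×√(1/n₁ + 1/n₂) = 6.0000×√(1/33 + 1/27) = 1.5570
t = (x̄₁ - x̄₂)/SE = (66 - 56)/1.5570 = 6.4226
df = 58, t-critical = ±2.663
Decision: reject H₀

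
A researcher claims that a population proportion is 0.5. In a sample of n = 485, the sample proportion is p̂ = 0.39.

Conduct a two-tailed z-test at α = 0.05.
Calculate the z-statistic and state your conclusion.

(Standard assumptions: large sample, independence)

H₀: p = 0.5, H₁: p ≠ 0.5
Standard error: SE = √(p₀(1-p₀)/n) = √(0.5×0.5/485) = 0.022704
z-statistic: z = (p̂ - p₀)/SE = (0.39 - 0.5)/0.022704 = -4.8450
Critical value: z_0.025 = ±1.960
p-value < 0.0001
Decision: reject H₀ at α = 0.05

Answer: z = -4.8450, reject H₀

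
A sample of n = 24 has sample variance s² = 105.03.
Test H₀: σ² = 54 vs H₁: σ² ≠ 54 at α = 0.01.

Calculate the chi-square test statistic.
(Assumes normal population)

df = n - 1 = 23
χ² = (n-1)s²/σ₀² = 23×105.03/54 = 44.7350
Critical values: χ²_{0.995,23} = 9.260, χ²_{0.005,23} = 44.181
Rejection region: χ² < 9.260 or χ² > 44.181
Decision: reject H₀

Answer: χ² = 44.7350, reject H₀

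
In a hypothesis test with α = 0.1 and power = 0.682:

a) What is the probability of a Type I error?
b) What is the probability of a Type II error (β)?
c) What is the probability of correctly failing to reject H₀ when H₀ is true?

Answer: a) 0.1, b) 0.318, c) 0.9

Derivation:
a) Type I error probability = α = 0.1
b) Power = P(reject H₀ | H₁ true) = 1 - β = 0.682, so Type II error probability = β = 1 - Power = 0.318
c) P(fail to reject H₀ | H₀ true) = 1 - α = 0.9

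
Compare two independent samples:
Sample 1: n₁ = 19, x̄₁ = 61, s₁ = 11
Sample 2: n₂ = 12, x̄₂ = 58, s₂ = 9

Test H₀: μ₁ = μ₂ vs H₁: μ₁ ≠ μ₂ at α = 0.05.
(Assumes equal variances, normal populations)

Answer: t = 0.7909, fail to reject H₀

Derivation:
Pooled variance: s²_p = [18×11² + 11×9²]/(29) = 105.8276
s_p = 10.2873
SE = s_p×√(1/n₁ + 1/n₂) = 10.2873×√(1/19 + 1/12) = 3.7933
t = (x̄₁ - x̄₂)/SE = (61 - 58)/3.7933 = 0.7909
df = 29, t-critical = ±2.045
Decision: fail to reject H₀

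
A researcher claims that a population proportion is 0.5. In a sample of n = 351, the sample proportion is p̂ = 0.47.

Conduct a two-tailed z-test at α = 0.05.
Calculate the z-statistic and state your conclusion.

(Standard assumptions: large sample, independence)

Answer: z = -1.1241, fail to reject H₀

Derivation:
H₀: p = 0.5, H₁: p ≠ 0.5
Standard error: SE = √(p₀(1-p₀)/n) = √(0.5×0.5/351) = 0.026688
z-statistic: z = (p̂ - p₀)/SE = (0.47 - 0.5)/0.026688 = -1.1241
Critical value: z_0.025 = ±1.960
p-value = 0.2610
Decision: fail to reject H₀ at α = 0.05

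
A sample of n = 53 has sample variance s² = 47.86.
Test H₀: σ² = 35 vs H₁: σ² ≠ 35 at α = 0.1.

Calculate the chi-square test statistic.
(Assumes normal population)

Answer: χ² = 71.1063, reject H₀

Derivation:
df = n - 1 = 52
χ² = (n-1)s²/σ₀² = 52×47.86/35 = 71.1063
Critical values: χ²_{0.95,52} = 36.437, χ²_{0.05,52} = 69.832
Rejection region: χ² < 36.437 or χ² > 69.832
Decision: reject H₀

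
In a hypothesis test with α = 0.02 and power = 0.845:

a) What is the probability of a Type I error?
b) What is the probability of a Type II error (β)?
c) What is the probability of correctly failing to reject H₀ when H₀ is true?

a) Type I error probability = α = 0.02
b) Power = P(reject H₀ | H₁ true) = 1 - β = 0.845, so Type II error probability = β = 1 - Power = 0.155
c) P(fail to reject H₀ | H₀ true) = 1 - α = 0.98

Answer: a) 0.02, b) 0.155, c) 0.98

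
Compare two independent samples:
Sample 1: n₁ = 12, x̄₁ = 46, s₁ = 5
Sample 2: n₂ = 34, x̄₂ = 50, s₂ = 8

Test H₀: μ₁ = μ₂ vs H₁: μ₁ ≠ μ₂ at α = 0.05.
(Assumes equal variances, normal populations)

Pooled variance: s²_p = [11×5² + 33×8²]/(44) = 54.2500
s_p = 7.3655
SE = s_p×√(1/n₁ + 1/n₂) = 7.3655×√(1/12 + 1/34) = 2.4732
t = (x̄₁ - x̄₂)/SE = (46 - 50)/2.4732 = -1.6173
df = 44, t-critical = ±2.015
Decision: fail to reject H₀

Answer: t = -1.6173, fail to reject H₀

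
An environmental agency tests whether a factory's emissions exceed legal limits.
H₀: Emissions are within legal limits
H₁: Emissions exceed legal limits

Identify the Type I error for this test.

Answer: Citing a compliant factory for excess emissions

Derivation:
Type I error (α): Rejecting H₀ when H₀ is true
Type II error (β): Failing to reject H₀ when H₁ is true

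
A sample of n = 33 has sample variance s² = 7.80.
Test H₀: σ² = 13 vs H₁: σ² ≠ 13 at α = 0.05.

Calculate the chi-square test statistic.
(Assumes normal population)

Answer: χ² = 19.2000, fail to reject H₀

Derivation:
df = n - 1 = 32
χ² = (n-1)s²/σ₀² = 32×7.80/13 = 19.2000
Critical values: χ²_{0.975,32} = 18.291, χ²_{0.025,32} = 49.480
Rejection region: χ² < 18.291 or χ² > 49.480
Decision: fail to reject H₀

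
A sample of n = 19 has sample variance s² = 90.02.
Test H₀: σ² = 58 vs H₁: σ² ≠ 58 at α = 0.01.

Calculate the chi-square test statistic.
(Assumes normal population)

Answer: χ² = 27.9372, fail to reject H₀

Derivation:
df = n - 1 = 18
χ² = (n-1)s²/σ₀² = 18×90.02/58 = 27.9372
Critical values: χ²_{0.995,18} = 6.265, χ²_{0.005,18} = 37.156
Rejection region: χ² < 6.265 or χ² > 37.156
Decision: fail to reject H₀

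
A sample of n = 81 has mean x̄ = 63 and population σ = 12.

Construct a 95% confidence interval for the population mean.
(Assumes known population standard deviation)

Answer: (60.3867, 65.6133)

Derivation:
Confidence level: 95%, α = 0.05
z_0.025 = 1.960
SE = σ/√n = 12/√81 = 1.3333
Margin of error = 1.960 × 1.3333 = 2.6133
CI: x̄ ± margin = 63 ± 2.6133
CI: (60.3867, 65.6133)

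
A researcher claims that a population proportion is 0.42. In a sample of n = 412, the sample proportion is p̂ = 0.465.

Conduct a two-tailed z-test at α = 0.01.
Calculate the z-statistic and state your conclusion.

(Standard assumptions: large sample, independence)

Answer: z = 1.8506, fail to reject H₀

Derivation:
H₀: p = 0.42, H₁: p ≠ 0.42
Standard error: SE = √(p₀(1-p₀)/n) = √(0.42×0.58/412) = 0.024316
z-statistic: z = (p̂ - p₀)/SE = (0.465 - 0.42)/0.024316 = 1.8506
Critical value: z_0.005 = ±2.576
p-value = 0.0642
Decision: fail to reject H₀ at α = 0.01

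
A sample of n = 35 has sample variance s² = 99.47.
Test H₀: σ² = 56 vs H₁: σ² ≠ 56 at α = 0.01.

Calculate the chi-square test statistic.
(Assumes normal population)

Answer: χ² = 60.3925, reject H₀

Derivation:
df = n - 1 = 34
χ² = (n-1)s²/σ₀² = 34×99.47/56 = 60.3925
Critical values: χ²_{0.995,34} = 16.501, χ²_{0.005,34} = 58.964
Rejection region: χ² < 16.501 or χ² > 58.964
Decision: reject H₀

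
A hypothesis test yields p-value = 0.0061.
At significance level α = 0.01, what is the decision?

Compare p-value to α:
0.0061 < 0.01
Decision: reject H₀

Answer: reject H₀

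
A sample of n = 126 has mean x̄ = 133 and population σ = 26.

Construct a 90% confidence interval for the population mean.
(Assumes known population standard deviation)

Confidence level: 90%, α = 0.1
z_0.05 = 1.645
SE = σ/√n = 26/√126 = 2.3163
Margin of error = 1.645 × 2.3163 = 3.8103
CI: x̄ ± margin = 133 ± 3.8103
CI: (129.1897, 136.8103)

Answer: (129.1897, 136.8103)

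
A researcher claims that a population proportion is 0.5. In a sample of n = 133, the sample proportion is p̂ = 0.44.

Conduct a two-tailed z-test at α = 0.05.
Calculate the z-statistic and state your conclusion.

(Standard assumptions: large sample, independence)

Answer: z = -1.3839, fail to reject H₀

Derivation:
H₀: p = 0.5, H₁: p ≠ 0.5
Standard error: SE = √(p₀(1-p₀)/n) = √(0.5×0.5/133) = 0.043355
z-statistic: z = (p̂ - p₀)/SE = (0.44 - 0.5)/0.043355 = -1.3839
Critical value: z_0.025 = ±1.960
p-value = 0.1664
Decision: fail to reject H₀ at α = 0.05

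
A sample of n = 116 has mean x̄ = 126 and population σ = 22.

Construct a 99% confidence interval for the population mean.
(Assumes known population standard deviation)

Confidence level: 99%, α = 0.01
z_0.005 = 2.576
SE = σ/√n = 22/√116 = 2.0426
Margin of error = 2.576 × 2.0426 = 5.2617
CI: x̄ ± margin = 126 ± 5.2617
CI: (120.7383, 131.2617)

Answer: (120.7383, 131.2617)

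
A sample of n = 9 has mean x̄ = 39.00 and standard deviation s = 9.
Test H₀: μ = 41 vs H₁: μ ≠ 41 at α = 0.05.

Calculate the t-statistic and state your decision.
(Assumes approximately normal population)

df = n - 1 = 8
SE = s/√n = 9/√9 = 3.0000
t = (x̄ - μ₀)/SE = (39.00 - 41)/3.0000 = -0.6667
Critical value: t_{0.025,8} = ±2.306
p-value ≈ 0.5237
Decision: fail to reject H₀

Answer: t = -0.6667, fail to reject H₀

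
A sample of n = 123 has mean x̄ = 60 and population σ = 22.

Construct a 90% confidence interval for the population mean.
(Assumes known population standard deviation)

Confidence level: 90%, α = 0.1
z_0.05 = 1.645
SE = σ/√n = 22/√123 = 1.9837
Margin of error = 1.645 × 1.9837 = 3.2632
CI: x̄ ± margin = 60 ± 3.2632
CI: (56.7368, 63.2632)

Answer: (56.7368, 63.2632)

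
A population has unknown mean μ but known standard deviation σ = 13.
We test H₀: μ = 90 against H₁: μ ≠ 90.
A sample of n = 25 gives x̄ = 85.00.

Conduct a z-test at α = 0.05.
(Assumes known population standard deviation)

Standard error: SE = σ/√n = 13/√25 = 2.6000
z-statistic: z = (x̄ - μ₀)/SE = (85.00 - 90)/2.6000 = -1.9231
Critical value: ±1.960
p-value = 0.0545
Decision: fail to reject H₀

Answer: z = -1.9231, fail to reject H₀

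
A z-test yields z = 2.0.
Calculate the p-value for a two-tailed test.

Answer: p-value ≈ 0.0455

Derivation:
For z = 2.0:
p = 2×P(Z > |2.0|) = 2×(1 - Φ(2.0)) = 0.0455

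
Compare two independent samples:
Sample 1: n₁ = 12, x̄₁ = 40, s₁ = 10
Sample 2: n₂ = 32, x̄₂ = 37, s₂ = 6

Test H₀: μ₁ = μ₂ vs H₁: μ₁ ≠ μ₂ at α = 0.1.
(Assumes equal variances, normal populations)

Pooled variance: s²_p = [11×10² + 31×6²]/(42) = 52.7619
s_p = 7.2637
SE = s_p×√(1/n₁ + 1/n₂) = 7.2637×√(1/12 + 1/32) = 2.4588
t = (x̄₁ - x̄₂)/SE = (40 - 37)/2.4588 = 1.2201
df = 42, t-critical = ±1.682
Decision: fail to reject H₀

Answer: t = 1.2201, fail to reject H₀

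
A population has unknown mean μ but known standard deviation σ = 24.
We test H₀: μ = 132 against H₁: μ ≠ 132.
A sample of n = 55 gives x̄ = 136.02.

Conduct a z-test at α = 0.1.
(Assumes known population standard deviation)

Answer: z = 1.2422, fail to reject H₀

Derivation:
Standard error: SE = σ/√n = 24/√55 = 3.2362
z-statistic: z = (x̄ - μ₀)/SE = (136.02 - 132)/3.2362 = 1.2422
Critical value: ±1.645
p-value = 0.2142
Decision: fail to reject H₀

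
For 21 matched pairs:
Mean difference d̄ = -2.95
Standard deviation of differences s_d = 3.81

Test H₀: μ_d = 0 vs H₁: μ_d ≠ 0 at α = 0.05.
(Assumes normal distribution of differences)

df = n - 1 = 20
SE = s_d/√n = 3.81/√21 = 0.8314
t = d̄/SE = -2.95/0.8314 = -3.5482
Critical value: t_{0.025,20} = ±2.086
p-value ≈ 0.0020
Decision: reject H₀

Answer: t = -3.5482, reject H₀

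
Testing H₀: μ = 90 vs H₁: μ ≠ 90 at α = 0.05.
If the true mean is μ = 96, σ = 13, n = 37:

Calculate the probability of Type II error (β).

Answer: β ≈ 0.1984

Derivation:
SE = σ/√n = 13/√37 = 2.1372
Critical values: μ₀ ± z_0.025×SE = 90 ± 1.960×2.1372
Acceptance region: (85.8111, 94.1889)
Under H₁ (μ = 96): z_high = (94.1889 - 96)/2.1372 = -0.8474, z_low = (85.8111 - 96)/2.1372 = -4.7674
β = P(not reject | H₁) = Φ(-0.8474) - Φ(-4.7674) ≈ 0.1984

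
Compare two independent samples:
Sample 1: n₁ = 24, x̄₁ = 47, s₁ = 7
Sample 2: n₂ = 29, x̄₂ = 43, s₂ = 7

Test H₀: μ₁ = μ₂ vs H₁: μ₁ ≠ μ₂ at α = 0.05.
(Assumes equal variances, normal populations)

Pooled variance: s²_p = [23×7² + 28×7²]/(51) = 49.0000
s_p = 7.0000
SE = s_p×√(1/n₁ + 1/n₂) = 7.0000×√(1/24 + 1/29) = 1.9317
t = (x̄₁ - x̄₂)/SE = (47 - 43)/1.9317 = 2.0707
df = 51, t-critical = ±2.008
Decision: reject H₀

Answer: t = 2.0707, reject H₀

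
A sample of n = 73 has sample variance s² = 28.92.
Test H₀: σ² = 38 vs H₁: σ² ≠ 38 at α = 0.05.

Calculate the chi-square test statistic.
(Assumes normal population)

Answer: χ² = 54.7958, fail to reject H₀

Derivation:
df = n - 1 = 72
χ² = (n-1)s²/σ₀² = 72×28.92/38 = 54.7958
Critical values: χ²_{0.975,72} = 50.428, χ²_{0.025,72} = 97.353
Rejection region: χ² < 50.428 or χ² > 97.353
Decision: fail to reject H₀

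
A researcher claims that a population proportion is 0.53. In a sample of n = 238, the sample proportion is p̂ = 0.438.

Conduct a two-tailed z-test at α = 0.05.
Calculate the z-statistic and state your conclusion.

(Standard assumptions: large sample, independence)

Answer: z = -2.8437, reject H₀

Derivation:
H₀: p = 0.53, H₁: p ≠ 0.53
Standard error: SE = √(p₀(1-p₀)/n) = √(0.53×0.47/238) = 0.032352
z-statistic: z = (p̂ - p₀)/SE = (0.438 - 0.53)/0.032352 = -2.8437
Critical value: z_0.025 = ±1.960
p-value = 0.0045
Decision: reject H₀ at α = 0.05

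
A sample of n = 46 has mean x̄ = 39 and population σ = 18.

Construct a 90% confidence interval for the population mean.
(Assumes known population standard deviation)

Confidence level: 90%, α = 0.1
z_0.05 = 1.645
SE = σ/√n = 18/√46 = 2.6540
Margin of error = 1.645 × 2.6540 = 4.3658
CI: x̄ ± margin = 39 ± 4.3658
CI: (34.6342, 43.3658)

Answer: (34.6342, 43.3658)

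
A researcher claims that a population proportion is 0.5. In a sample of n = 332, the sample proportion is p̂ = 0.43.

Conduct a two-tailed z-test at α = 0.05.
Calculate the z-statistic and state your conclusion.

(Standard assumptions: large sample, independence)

H₀: p = 0.5, H₁: p ≠ 0.5
Standard error: SE = √(p₀(1-p₀)/n) = √(0.5×0.5/332) = 0.027441
z-statistic: z = (p̂ - p₀)/SE = (0.43 - 0.5)/0.027441 = -2.5509
Critical value: z_0.025 = ±1.960
p-value = 0.0107
Decision: reject H₀ at α = 0.05

Answer: z = -2.5509, reject H₀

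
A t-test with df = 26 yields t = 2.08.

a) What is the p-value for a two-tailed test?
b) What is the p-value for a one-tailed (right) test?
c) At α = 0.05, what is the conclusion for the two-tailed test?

Using t-distribution with df = 26:
a) Two-tailed: p = 2×P(T > 2.08) = 0.0475
b) One-tailed: p = P(T > 2.08) = 0.0238
c) 0.0475 < 0.05, reject H₀

Answer: a) 0.0475, b) 0.0238, c) reject H₀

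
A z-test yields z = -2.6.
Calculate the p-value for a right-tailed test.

Answer: p-value ≈ 0.9953

Derivation:
For z = -2.6:
p = P(Z > -2.6) = 1 - Φ(-2.6) = 0.9953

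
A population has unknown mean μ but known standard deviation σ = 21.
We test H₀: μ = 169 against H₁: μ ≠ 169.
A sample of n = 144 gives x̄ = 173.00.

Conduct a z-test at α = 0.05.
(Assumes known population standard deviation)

Answer: z = 2.2857, reject H₀

Derivation:
Standard error: SE = σ/√n = 21/√144 = 1.7500
z-statistic: z = (x̄ - μ₀)/SE = (173.00 - 169)/1.7500 = 2.2857
Critical value: ±1.960
p-value = 0.0223
Decision: reject H₀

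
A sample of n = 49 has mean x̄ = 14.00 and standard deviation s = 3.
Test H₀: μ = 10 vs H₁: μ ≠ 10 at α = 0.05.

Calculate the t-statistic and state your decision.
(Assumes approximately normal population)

Answer: t = 9.3327, reject H₀

Derivation:
df = n - 1 = 48
SE = s/√n = 3/√49 = 0.4286
t = (x̄ - μ₀)/SE = (14.00 - 10)/0.4286 = 9.3327
Critical value: t_{0.025,48} = ±2.011
p-value < 0.0001
Decision: reject H₀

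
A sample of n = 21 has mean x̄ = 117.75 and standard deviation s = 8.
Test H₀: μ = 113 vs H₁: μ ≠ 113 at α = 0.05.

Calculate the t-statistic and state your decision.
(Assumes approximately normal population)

Answer: t = 2.7210, reject H₀

Derivation:
df = n - 1 = 20
SE = s/√n = 8/√21 = 1.7457
t = (x̄ - μ₀)/SE = (117.75 - 113)/1.7457 = 2.7210
Critical value: t_{0.025,20} = ±2.086
p-value ≈ 0.0132
Decision: reject H₀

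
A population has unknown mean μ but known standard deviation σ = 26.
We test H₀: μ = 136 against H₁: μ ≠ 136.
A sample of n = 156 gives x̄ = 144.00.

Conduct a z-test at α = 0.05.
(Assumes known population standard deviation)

Answer: z = 3.8430, reject H₀

Derivation:
Standard error: SE = σ/√n = 26/√156 = 2.0817
z-statistic: z = (x̄ - μ₀)/SE = (144.00 - 136)/2.0817 = 3.8430
Critical value: ±1.960
p-value = 0.0001
Decision: reject H₀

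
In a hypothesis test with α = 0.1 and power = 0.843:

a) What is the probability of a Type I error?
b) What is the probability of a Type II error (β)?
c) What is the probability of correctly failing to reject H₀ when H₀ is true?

Answer: a) 0.1, b) 0.157, c) 0.9

Derivation:
a) Type I error probability = α = 0.1
b) Power = P(reject H₀ | H₁ true) = 1 - β = 0.843, so Type II error probability = β = 1 - Power = 0.157
c) P(fail to reject H₀ | H₀ true) = 1 - α = 0.9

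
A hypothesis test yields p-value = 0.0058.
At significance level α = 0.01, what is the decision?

Answer: reject H₀

Derivation:
Compare p-value to α:
0.0058 < 0.01
Decision: reject H₀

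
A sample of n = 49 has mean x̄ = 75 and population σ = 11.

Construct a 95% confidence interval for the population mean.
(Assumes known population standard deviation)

Answer: (71.9201, 78.0799)

Derivation:
Confidence level: 95%, α = 0.05
z_0.025 = 1.960
SE = σ/√n = 11/√49 = 1.5714
Margin of error = 1.960 × 1.5714 = 3.0799
CI: x̄ ± margin = 75 ± 3.0799
CI: (71.9201, 78.0799)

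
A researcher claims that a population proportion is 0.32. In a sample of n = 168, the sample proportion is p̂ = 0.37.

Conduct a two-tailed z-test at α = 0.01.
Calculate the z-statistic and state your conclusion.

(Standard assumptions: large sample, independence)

Answer: z = 1.3893, fail to reject H₀

Derivation:
H₀: p = 0.32, H₁: p ≠ 0.32
Standard error: SE = √(p₀(1-p₀)/n) = √(0.32×0.68/168) = 0.035989
z-statistic: z = (p̂ - p₀)/SE = (0.37 - 0.32)/0.035989 = 1.3893
Critical value: z_0.005 = ±2.576
p-value = 0.1647
Decision: fail to reject H₀ at α = 0.01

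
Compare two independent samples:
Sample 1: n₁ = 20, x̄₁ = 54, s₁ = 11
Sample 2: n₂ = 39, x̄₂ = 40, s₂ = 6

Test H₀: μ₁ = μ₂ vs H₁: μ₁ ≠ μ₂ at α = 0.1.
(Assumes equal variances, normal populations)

Answer: t = 6.3463, reject H₀

Derivation:
Pooled variance: s²_p = [19×11² + 38×6²]/(57) = 64.3333
s_p = 8.0208
SE = s_p×√(1/n₁ + 1/n₂) = 8.0208×√(1/20 + 1/39) = 2.2060
t = (x̄₁ - x̄₂)/SE = (54 - 40)/2.2060 = 6.3463
df = 57, t-critical = ±1.672
Decision: reject H₀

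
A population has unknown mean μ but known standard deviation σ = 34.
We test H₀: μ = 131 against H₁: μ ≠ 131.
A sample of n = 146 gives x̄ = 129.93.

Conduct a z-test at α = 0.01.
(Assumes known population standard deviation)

Standard error: SE = σ/√n = 34/√146 = 2.8139
z-statistic: z = (x̄ - μ₀)/SE = (129.93 - 131)/2.8139 = -0.3803
Critical value: ±2.576
p-value = 0.7037
Decision: fail to reject H₀

Answer: z = -0.3803, fail to reject H₀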